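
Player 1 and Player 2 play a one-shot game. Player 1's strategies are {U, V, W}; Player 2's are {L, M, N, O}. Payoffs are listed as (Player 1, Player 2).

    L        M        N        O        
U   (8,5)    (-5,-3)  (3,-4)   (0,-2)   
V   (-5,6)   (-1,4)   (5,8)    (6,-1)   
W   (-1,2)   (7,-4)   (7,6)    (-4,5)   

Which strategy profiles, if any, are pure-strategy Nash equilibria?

(U, L) and (W, N)

Check mutual best responses: a cell is a NE iff neither player can gain by unilaterally deviating.
Player 1's best responses — vs L: U (payoff 8); vs M: W (payoff 7); vs N: W (payoff 7); vs O: V (payoff 6).
Player 2's best responses — vs U: L (payoff 5); vs V: N (payoff 8); vs W: N (payoff 6).
Mutual best responses occur at (U, L) and (W, N); at each, neither player gains by switching.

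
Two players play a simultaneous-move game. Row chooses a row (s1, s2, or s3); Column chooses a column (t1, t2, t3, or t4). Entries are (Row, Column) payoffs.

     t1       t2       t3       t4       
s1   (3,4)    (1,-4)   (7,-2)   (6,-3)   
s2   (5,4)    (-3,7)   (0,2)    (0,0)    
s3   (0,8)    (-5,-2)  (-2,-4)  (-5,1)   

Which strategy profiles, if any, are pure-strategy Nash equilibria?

A profile is a Nash equilibrium when each player is best-responding to the other.
Row's best responses — vs t1: s2 (payoff 5); vs t2: s1 (payoff 1); vs t3: s1 (payoff 7); vs t4: s1 (payoff 6).
Column's best responses — vs s1: t1 (payoff 4); vs s2: t2 (payoff 7); vs s3: t1 (payoff 8).
No cell has both players best-responding. For instance, Row's best reply to t1 is s2, but against s2 Column prefers t2 over t1.

None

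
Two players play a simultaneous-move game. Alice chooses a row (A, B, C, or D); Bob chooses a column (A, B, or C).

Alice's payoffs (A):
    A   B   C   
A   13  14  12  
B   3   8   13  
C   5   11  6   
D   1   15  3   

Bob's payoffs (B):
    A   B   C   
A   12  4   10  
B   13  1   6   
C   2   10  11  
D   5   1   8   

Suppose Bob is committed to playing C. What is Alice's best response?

With Bob fixed at C, Alice's payoffs are: A → 12, B → 13, C → 6, D → 3.
The maximum is 13, achieved by B.

B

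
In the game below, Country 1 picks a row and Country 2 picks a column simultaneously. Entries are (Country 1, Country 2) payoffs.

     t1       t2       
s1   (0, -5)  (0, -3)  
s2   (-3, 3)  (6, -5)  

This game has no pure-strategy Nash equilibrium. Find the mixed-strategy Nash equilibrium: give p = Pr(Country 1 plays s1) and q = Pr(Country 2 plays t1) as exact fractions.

p = 4/5, q = 2/3

In a mixed NE each player is indifferent between their pure strategies, so the opponent's mix sets the indifference.
Country 2 indifferent between t1 and t2: p·(-5) + (1−p)·3 = p·(-3) + (1−p)·(-5) ⟹ 3 + (-8)p = (-5) + 2p ⟹ p = 4/5.
Country 1 indifferent between s1 and s2: q·0 + (1−q)·0 = q·(-3) + (1−q)·6 ⟹ 0 + 0q = 6 + (-9)q ⟹ q = 2/3.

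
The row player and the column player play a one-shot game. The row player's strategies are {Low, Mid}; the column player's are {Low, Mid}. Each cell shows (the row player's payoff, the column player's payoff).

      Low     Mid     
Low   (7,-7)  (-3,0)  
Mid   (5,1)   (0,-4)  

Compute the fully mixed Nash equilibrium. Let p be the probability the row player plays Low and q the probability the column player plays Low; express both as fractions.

p = 5/12, q = 3/5

In a mixed NE each player is indifferent between their pure strategies, so the opponent's mix sets the indifference.
The column player indifferent between Low and Mid: p·(-7) + (1−p)·1 = p·0 + (1−p)·(-4) ⟹ 1 + (-8)p = (-4) + 4p ⟹ p = 5/12.
The row player indifferent between Low and Mid: q·7 + (1−q)·(-3) = q·5 + (1−q)·0 ⟹ (-3) + 10q = 0 + 5q ⟹ q = 3/5.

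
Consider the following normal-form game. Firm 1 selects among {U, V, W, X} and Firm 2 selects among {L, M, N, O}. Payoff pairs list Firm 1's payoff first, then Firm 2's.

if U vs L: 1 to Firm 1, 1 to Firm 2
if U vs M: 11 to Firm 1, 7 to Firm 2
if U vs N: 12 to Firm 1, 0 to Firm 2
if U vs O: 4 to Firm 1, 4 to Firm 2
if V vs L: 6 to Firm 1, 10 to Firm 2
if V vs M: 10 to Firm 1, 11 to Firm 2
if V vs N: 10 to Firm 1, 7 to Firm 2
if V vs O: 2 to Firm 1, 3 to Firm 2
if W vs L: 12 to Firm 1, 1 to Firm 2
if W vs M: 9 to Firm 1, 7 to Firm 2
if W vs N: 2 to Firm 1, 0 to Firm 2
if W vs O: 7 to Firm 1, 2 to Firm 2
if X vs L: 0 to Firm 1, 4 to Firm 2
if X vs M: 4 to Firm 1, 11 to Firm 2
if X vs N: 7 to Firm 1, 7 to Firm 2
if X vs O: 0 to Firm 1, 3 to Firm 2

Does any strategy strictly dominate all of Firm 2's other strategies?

Check whether one of Firm 2's strategies beats all alternatives regardless of what the opponent does.
M strictly dominates: vs U: 7 > each of {1, 0, 4}; vs V: 11 > each of {10, 7, 3}; vs W: 7 > each of {1, 0, 2}; vs X: 11 > each of {4, 7, 3}.

M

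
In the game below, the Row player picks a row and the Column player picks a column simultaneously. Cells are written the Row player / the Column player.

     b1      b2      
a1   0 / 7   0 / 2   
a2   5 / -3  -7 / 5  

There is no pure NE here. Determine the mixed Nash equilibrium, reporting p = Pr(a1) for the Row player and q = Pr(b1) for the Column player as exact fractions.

p = 8/13, q = 7/12

In a mixed NE each player is indifferent between their pure strategies, so the opponent's mix sets the indifference.
The Column player indifferent between b1 and b2: p·7 + (1−p)·(-3) = p·2 + (1−p)·5 ⟹ (-3) + 10p = 5 + (-3)p ⟹ p = 8/13.
The Row player indifferent between a1 and a2: q·0 + (1−q)·0 = q·5 + (1−q)·(-7) ⟹ 0 + 0q = (-7) + 12q ⟹ q = 7/12.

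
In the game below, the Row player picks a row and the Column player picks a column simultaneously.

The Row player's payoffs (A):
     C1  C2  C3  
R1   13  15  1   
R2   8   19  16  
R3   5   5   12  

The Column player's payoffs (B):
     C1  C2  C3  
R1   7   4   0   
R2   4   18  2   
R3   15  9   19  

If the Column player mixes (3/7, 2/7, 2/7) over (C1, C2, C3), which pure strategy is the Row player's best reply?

R2

The Row player's best reply maximizes expected payoff against the mix.
R1: (3/7)·13 + (2/7)·15 + (2/7)·1 = 71/7
R2: (3/7)·8 + (2/7)·19 + (2/7)·16 = 94/7
R3: (3/7)·5 + (2/7)·5 + (2/7)·12 = 7
Highest expected payoff is 94/7, from R2.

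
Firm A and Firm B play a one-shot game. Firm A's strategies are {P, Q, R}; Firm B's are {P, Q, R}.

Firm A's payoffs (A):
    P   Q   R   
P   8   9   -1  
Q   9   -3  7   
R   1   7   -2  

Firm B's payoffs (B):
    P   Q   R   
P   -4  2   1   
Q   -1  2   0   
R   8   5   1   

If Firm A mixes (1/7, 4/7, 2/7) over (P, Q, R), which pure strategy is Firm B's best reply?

Firm B's best reply maximizes expected payoff against the mix.
P: (1/7)·(-4) + (4/7)·(-1) + (2/7)·8 = 8/7
Q: (1/7)·2 + (4/7)·2 + (2/7)·5 = 20/7
R: (1/7)·1 + (4/7)·0 + (2/7)·1 = 3/7
Highest expected payoff is 20/7, from Q.

Q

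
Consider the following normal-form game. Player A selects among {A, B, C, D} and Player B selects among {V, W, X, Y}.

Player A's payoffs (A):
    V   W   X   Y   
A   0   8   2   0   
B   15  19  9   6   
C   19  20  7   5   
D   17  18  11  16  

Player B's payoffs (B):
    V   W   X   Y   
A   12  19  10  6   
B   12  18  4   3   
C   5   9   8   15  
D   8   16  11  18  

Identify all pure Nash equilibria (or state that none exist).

Find each player's best response to every opponent strategy; NE are the intersections.
Player A's best responses — vs V: C (payoff 19); vs W: C (payoff 20); vs X: D (payoff 11); vs Y: D (payoff 16).
Player B's best responses — vs A: W (payoff 19); vs B: W (payoff 18); vs C: Y (payoff 15); vs D: Y (payoff 18).
The only mutual best response is (D, Y); neither player gains by switching there.

(D, Y)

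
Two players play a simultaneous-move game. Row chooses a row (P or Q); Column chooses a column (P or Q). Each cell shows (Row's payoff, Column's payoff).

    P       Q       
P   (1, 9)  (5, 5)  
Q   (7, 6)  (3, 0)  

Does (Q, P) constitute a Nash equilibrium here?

Yes

Holding Column at P: Row gets 7 from Q, versus 1 from P. No profitable deviation for Row.
Holding Row at Q: Column gets 6 from P, versus 0 from Q. No profitable deviation for Column either.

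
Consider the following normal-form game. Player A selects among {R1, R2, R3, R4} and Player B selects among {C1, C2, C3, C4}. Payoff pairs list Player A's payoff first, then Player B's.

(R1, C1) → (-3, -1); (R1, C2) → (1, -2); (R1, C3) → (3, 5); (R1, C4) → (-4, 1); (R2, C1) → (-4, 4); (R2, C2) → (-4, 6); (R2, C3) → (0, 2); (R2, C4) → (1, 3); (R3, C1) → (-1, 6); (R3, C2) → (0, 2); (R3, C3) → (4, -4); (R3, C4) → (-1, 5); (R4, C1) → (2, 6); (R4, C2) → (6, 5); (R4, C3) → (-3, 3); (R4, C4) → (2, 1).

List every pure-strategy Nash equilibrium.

(R4, C1)

A profile is a Nash equilibrium when each player is best-responding to the other.
Player A's best responses — vs C1: R4 (payoff 2); vs C2: R4 (payoff 6); vs C3: R3 (payoff 4); vs C4: R4 (payoff 2).
Player B's best responses — vs R1: C3 (payoff 5); vs R2: C2 (payoff 6); vs R3: C1 (payoff 6); vs R4: C1 (payoff 6).
The only mutual best response is (R4, C1); neither player gains by switching there.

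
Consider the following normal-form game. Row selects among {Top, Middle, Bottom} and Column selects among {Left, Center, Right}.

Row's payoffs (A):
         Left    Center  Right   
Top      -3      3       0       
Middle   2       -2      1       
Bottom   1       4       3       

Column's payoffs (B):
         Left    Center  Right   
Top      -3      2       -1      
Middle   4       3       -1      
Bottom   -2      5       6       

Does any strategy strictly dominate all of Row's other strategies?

None

A strategy is strictly dominant if it gives Row a strictly higher payoff than every other strategy, against every choice by the opponent.
Top is not dominant: against Left, Middle gives 2 > -3.
Middle is not dominant: against Center, Top gives 3 > -2.
Bottom is not dominant: against Left, Middle gives 2 > 1.
No single strategy is best against every opponent action.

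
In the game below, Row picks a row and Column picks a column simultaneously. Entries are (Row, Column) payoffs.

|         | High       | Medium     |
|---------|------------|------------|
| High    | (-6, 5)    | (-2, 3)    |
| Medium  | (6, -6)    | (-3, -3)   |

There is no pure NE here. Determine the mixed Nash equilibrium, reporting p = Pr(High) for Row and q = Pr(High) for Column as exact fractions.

Each player's mixing probability is pinned down by making the *other* player indifferent.
Column indifferent between High and Medium: p·5 + (1−p)·(-6) = p·3 + (1−p)·(-3) ⟹ (-6) + 11p = (-3) + 6p ⟹ p = 3/5.
Row indifferent between High and Medium: q·(-6) + (1−q)·(-2) = q·6 + (1−q)·(-3) ⟹ (-2) + (-4)q = (-3) + 9q ⟹ q = 1/13.

p = 3/5, q = 1/13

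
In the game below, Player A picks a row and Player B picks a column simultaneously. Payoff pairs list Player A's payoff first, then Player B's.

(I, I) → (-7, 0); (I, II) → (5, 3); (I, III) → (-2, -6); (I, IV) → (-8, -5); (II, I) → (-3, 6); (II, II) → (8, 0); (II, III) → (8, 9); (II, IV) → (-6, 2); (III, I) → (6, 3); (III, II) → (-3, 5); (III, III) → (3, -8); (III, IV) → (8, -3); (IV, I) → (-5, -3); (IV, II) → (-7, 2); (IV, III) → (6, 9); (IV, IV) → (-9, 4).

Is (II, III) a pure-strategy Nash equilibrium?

Yes

Holding Player B at III: Player A gets 8 from II, versus -2 from I, 3 from III, 6 from IV. No profitable deviation for Player A.
Holding Player A at II: Player B gets 9 from III, versus 6 from I, 0 from II, 2 from IV. No profitable deviation for Player B either.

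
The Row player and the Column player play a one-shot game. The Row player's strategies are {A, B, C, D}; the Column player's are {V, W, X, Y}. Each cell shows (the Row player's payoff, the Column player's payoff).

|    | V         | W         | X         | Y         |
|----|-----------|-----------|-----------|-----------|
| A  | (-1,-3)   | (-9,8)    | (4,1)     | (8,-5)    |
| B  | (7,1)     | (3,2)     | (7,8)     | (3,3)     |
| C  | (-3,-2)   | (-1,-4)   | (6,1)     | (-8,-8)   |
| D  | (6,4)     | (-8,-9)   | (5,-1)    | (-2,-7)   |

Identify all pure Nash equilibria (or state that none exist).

(B, X)

Check mutual best responses: a cell is a NE iff neither player can gain by unilaterally deviating.
The Row player's best responses — vs V: B (payoff 7); vs W: B (payoff 3); vs X: B (payoff 7); vs Y: A (payoff 8).
The Column player's best responses — vs A: W (payoff 8); vs B: X (payoff 8); vs C: X (payoff 1); vs D: V (payoff 4).
The only mutual best response is (B, X); neither player gains by switching there.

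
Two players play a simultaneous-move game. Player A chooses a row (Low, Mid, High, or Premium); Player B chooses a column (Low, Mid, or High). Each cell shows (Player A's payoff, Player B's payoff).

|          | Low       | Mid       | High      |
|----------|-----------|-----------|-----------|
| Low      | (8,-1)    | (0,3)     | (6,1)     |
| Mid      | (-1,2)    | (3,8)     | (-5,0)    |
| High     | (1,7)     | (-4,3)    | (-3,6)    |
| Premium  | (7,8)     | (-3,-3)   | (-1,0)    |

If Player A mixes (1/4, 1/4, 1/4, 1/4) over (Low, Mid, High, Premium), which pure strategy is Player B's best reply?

Low

Player B's best reply maximizes expected payoff against the mix.
Low: (1/4)·(-1) + (1/4)·2 + (1/4)·7 + (1/4)·8 = 4
Mid: (1/4)·3 + (1/4)·8 + (1/4)·3 + (1/4)·(-3) = 11/4
High: (1/4)·1 + (1/4)·0 + (1/4)·6 + (1/4)·0 = 7/4
Highest expected payoff is 4, from Low.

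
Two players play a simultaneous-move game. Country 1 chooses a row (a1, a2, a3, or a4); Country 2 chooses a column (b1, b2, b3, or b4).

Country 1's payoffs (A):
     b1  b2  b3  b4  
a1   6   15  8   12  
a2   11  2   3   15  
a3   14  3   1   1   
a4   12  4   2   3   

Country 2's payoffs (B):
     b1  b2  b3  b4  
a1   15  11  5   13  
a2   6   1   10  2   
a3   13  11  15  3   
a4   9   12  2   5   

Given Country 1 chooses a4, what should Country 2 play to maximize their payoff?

With Country 1 fixed at a4, Country 2's payoffs are: b1 → 9, b2 → 12, b3 → 2, b4 → 5.
The maximum is 12, achieved by b2.

b2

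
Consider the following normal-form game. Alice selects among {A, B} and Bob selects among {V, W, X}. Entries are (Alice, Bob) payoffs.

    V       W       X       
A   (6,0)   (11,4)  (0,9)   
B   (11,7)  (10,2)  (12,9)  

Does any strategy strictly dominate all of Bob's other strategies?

A strategy is strictly dominant if it gives Bob a strictly higher payoff than every other strategy, against every choice by the opponent.
X strictly dominates: vs A: 9 > each of {0, 4}; vs B: 9 > each of {7, 2}.

X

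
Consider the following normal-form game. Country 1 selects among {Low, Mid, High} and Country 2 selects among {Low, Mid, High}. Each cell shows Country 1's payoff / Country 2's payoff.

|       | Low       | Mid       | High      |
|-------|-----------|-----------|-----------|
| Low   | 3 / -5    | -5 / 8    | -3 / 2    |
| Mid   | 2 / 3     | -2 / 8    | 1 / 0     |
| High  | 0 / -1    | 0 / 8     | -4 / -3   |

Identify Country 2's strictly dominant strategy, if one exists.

Check whether one of Country 2's strategies beats all alternatives regardless of what the opponent does.
Mid strictly dominates: vs Low: 8 > each of {-5, 2}; vs Mid: 8 > each of {3, 0}; vs High: 8 > each of {-1, -3}.

Mid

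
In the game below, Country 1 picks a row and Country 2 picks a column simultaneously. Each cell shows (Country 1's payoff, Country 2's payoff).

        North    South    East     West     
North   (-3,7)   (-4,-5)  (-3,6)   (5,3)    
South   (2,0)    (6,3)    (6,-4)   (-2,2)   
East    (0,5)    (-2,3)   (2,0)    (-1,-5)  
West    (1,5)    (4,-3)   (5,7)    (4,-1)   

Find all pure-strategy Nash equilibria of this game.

(South, South)

A profile is a Nash equilibrium when each player is best-responding to the other.
Country 1's best responses — vs North: South (payoff 2); vs South: South (payoff 6); vs East: South (payoff 6); vs West: North (payoff 5).
Country 2's best responses — vs North: North (payoff 7); vs South: South (payoff 3); vs East: North (payoff 5); vs West: East (payoff 7).
The only mutual best response is (South, South); neither player gains by switching there.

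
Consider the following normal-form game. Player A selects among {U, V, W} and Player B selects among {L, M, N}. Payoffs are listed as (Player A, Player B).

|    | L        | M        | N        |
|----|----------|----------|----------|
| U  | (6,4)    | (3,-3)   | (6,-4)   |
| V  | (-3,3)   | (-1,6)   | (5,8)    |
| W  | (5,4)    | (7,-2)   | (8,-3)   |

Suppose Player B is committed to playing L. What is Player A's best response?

With Player B fixed at L, Player A's payoffs are: U → 6, V → -3, W → 5.
The maximum is 6, achieved by U.

U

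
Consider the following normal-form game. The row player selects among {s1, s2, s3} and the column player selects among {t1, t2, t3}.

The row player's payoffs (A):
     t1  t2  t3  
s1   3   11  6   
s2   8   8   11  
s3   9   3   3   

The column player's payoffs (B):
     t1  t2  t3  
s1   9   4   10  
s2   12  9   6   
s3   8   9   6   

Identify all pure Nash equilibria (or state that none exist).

None

A profile is a Nash equilibrium when each player is best-responding to the other.
The row player's best responses — vs t1: s3 (payoff 9); vs t2: s1 (payoff 11); vs t3: s2 (payoff 11).
The column player's best responses — vs s1: t3 (payoff 10); vs s2: t1 (payoff 12); vs s3: t2 (payoff 9).
No cell has both players best-responding. For instance, the row player's best reply to t1 is s3, but against s3 the column player prefers t2 over t1.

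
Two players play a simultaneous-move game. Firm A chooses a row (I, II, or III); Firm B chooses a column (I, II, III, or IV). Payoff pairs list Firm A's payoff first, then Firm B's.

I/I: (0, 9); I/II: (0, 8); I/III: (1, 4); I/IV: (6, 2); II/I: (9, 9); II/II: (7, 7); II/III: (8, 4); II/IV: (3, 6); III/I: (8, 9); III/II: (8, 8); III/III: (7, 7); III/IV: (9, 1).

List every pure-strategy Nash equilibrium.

Find each player's best response to every opponent strategy; NE are the intersections.
Firm A's best responses — vs I: II (payoff 9); vs II: III (payoff 8); vs III: II (payoff 8); vs IV: III (payoff 9).
Firm B's best responses — vs I: I (payoff 9); vs II: I (payoff 9); vs III: I (payoff 9).
The only mutual best response is (II, I); neither player gains by switching there.

(II, I)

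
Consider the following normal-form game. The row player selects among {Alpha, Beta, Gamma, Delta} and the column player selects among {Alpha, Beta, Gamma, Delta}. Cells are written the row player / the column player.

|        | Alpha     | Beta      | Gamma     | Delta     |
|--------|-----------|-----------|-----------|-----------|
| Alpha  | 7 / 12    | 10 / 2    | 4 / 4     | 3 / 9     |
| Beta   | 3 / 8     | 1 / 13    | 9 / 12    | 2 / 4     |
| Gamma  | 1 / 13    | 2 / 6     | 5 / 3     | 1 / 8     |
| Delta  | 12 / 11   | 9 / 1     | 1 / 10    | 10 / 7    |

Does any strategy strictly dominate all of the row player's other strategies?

No strictly dominant strategy

A strategy is strictly dominant if it gives the row player a strictly higher payoff than every other strategy, against every choice by the opponent.
Alpha is not dominant: against Alpha, Delta gives 12 > 7.
Beta is not dominant: against Alpha, Alpha gives 7 > 3.
Gamma is not dominant: against Alpha, Alpha gives 7 > 1.
Delta is not dominant: against Beta, Alpha gives 10 > 9.
No single strategy is best against every opponent action.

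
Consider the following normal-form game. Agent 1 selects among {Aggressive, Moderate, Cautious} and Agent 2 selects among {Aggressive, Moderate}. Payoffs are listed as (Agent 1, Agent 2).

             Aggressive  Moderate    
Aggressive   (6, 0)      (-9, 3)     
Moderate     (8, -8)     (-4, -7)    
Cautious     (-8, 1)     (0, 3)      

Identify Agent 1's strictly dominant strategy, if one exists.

None

Check whether one of Agent 1's strategies beats all alternatives regardless of what the opponent does.
Aggressive is not dominant: against Aggressive, Moderate gives 8 > 6.
Moderate is not dominant: against Moderate, Cautious gives 0 > -4.
Cautious is not dominant: against Aggressive, Aggressive gives 6 > -8.
No single strategy is best against every opponent action.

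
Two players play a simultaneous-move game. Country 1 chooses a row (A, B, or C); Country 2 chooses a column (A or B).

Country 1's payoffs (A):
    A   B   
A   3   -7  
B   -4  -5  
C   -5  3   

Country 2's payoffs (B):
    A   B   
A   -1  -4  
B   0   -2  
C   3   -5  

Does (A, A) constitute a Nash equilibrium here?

Holding Country 2 at A: Country 1 gets 3 from A, versus -4 from B, -5 from C. No profitable deviation for Country 1.
Holding Country 1 at A: Country 2 gets -1 from A, versus -4 from B. No profitable deviation for Country 2 either.

Yes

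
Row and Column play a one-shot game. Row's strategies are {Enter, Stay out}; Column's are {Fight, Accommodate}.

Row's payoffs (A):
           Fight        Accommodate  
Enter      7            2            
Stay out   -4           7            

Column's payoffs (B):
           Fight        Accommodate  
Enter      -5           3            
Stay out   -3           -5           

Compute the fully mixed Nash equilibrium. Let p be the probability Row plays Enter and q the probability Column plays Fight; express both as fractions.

In a mixed NE each player is indifferent between their pure strategies, so the opponent's mix sets the indifference.
Column indifferent between Fight and Accommodate: p·(-5) + (1−p)·(-3) = p·3 + (1−p)·(-5) ⟹ (-3) + (-2)p = (-5) + 8p ⟹ p = 1/5.
Row indifferent between Enter and Stay out: q·7 + (1−q)·2 = q·(-4) + (1−q)·7 ⟹ 2 + 5q = 7 + (-11)q ⟹ q = 5/16.

p = 1/5, q = 5/16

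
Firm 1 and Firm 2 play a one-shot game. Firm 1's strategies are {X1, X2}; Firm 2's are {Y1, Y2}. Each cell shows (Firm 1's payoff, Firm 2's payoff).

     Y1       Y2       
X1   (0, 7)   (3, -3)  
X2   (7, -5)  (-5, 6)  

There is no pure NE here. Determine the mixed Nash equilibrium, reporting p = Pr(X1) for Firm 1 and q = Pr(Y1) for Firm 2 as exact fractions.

p = 11/21, q = 8/15

Each player's mixing probability is pinned down by making the *other* player indifferent.
Firm 2 indifferent between Y1 and Y2: p·7 + (1−p)·(-5) = p·(-3) + (1−p)·6 ⟹ (-5) + 12p = 6 + (-9)p ⟹ p = 11/21.
Firm 1 indifferent between X1 and X2: q·0 + (1−q)·3 = q·7 + (1−q)·(-5) ⟹ 3 + (-3)q = (-5) + 12q ⟹ q = 8/15.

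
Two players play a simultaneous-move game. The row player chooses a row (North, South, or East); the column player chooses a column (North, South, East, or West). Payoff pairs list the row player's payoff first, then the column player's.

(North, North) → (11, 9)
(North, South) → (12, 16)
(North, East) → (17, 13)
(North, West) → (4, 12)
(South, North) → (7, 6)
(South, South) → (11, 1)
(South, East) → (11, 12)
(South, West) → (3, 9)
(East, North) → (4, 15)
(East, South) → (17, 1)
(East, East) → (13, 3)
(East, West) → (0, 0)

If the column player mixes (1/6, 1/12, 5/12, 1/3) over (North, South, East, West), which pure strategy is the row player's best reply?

North

Compute the row player's expected payoff from each pure strategy against the given mix.
North: (1/6)·11 + (1/12)·12 + (5/12)·17 + (1/3)·4 = 45/4
South: (1/6)·7 + (1/12)·11 + (5/12)·11 + (1/3)·3 = 23/3
East: (1/6)·4 + (1/12)·17 + (5/12)·13 + (1/3)·0 = 15/2
Highest expected payoff is 45/4, from North.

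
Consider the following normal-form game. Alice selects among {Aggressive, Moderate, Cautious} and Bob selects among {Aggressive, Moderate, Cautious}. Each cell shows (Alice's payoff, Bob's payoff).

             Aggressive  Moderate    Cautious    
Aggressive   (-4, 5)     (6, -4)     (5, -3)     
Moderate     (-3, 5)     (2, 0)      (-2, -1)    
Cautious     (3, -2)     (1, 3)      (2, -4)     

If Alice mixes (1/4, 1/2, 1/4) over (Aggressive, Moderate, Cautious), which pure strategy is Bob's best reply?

Compute Bob's expected payoff from each pure strategy against the given mix.
Aggressive: (1/4)·5 + (1/2)·5 + (1/4)·(-2) = 13/4
Moderate: (1/4)·(-4) + (1/2)·0 + (1/4)·3 = -1/4
Cautious: (1/4)·(-3) + (1/2)·(-1) + (1/4)·(-4) = -9/4
Highest expected payoff is 13/4, from Aggressive.

Aggressive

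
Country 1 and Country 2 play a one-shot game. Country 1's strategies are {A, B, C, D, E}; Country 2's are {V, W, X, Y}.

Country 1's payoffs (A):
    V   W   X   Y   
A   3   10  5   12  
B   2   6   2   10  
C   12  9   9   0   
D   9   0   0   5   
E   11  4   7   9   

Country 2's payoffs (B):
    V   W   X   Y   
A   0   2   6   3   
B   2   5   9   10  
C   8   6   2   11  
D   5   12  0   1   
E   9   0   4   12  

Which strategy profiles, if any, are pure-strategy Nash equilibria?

There is no pure-strategy Nash equilibrium

Check mutual best responses: a cell is a NE iff neither player can gain by unilaterally deviating.
Country 1's best responses — vs V: C (payoff 12); vs W: A (payoff 10); vs X: C (payoff 9); vs Y: A (payoff 12).
Country 2's best responses — vs A: X (payoff 6); vs B: Y (payoff 10); vs C: Y (payoff 11); vs D: W (payoff 12); vs E: Y (payoff 12).
No cell has both players best-responding. For instance, Country 1's best reply to V is C, but against C Country 2 prefers Y over V.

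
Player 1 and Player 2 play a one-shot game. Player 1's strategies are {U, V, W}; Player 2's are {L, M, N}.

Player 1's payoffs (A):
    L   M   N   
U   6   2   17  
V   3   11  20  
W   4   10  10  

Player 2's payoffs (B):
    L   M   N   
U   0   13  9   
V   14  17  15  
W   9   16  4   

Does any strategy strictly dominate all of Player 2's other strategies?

Check whether one of Player 2's strategies beats all alternatives regardless of what the opponent does.
M strictly dominates: vs U: 13 > each of {0, 9}; vs V: 17 > each of {14, 15}; vs W: 16 > each of {9, 4}.

M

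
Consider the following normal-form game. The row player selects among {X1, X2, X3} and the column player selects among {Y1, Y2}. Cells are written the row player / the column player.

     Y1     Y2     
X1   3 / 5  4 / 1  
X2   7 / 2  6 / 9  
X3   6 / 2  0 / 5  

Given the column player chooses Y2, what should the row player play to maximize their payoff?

With the column player fixed at Y2, the row player's payoffs are: X1 → 4, X2 → 6, X3 → 0.
The maximum is 6, achieved by X2.

X2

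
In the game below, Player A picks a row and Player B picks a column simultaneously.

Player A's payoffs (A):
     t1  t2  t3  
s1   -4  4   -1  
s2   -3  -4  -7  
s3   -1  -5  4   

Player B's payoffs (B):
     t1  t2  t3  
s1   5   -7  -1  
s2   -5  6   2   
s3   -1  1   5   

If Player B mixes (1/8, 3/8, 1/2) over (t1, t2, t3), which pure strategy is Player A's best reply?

Player A's best reply maximizes expected payoff against the mix.
s1: (1/8)·(-4) + (3/8)·4 + (1/2)·(-1) = 1/2
s2: (1/8)·(-3) + (3/8)·(-4) + (1/2)·(-7) = -43/8
s3: (1/8)·(-1) + (3/8)·(-5) + (1/2)·4 = 0
Highest expected payoff is 1/2, from s1.

s1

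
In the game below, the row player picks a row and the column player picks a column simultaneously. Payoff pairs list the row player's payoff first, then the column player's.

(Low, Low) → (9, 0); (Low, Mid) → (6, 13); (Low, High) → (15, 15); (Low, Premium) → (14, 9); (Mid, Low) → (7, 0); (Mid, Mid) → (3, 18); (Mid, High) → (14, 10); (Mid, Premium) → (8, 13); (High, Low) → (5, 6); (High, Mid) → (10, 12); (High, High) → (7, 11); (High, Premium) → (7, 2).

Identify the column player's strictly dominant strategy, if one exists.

No strictly dominant strategy

A strategy is strictly dominant if it gives the column player a strictly higher payoff than every other strategy, against every choice by the opponent.
Low is not dominant: against Low, Mid gives 13 > 0.
Mid is not dominant: against Low, High gives 15 > 13.
High is not dominant: against Mid, Mid gives 18 > 10.
Premium is not dominant: against Low, Mid gives 13 > 9.
No single strategy is best against every opponent action.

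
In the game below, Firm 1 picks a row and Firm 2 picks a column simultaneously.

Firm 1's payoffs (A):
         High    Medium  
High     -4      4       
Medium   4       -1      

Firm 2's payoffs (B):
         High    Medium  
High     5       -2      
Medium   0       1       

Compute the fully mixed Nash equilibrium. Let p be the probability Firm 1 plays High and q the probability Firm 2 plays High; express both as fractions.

p = 1/8, q = 5/13

Each player's mixing probability is pinned down by making the *other* player indifferent.
Firm 2 indifferent between High and Medium: p·5 + (1−p)·0 = p·(-2) + (1−p)·1 ⟹ 0 + 5p = 1 + (-3)p ⟹ p = 1/8.
Firm 1 indifferent between High and Medium: q·(-4) + (1−q)·4 = q·4 + (1−q)·(-1) ⟹ 4 + (-8)q = (-1) + 5q ⟹ q = 5/13.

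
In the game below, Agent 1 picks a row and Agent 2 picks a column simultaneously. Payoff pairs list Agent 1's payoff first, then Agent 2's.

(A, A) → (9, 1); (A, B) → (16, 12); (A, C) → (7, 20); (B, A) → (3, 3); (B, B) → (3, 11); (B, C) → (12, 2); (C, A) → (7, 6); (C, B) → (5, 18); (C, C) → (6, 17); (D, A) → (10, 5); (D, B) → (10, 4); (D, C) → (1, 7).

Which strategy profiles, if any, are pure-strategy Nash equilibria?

There is no pure-strategy Nash equilibrium

A profile is a Nash equilibrium when each player is best-responding to the other.
Agent 1's best responses — vs A: D (payoff 10); vs B: A (payoff 16); vs C: B (payoff 12).
Agent 2's best responses — vs A: C (payoff 20); vs B: B (payoff 11); vs C: B (payoff 18); vs D: C (payoff 7).
No cell has both players best-responding. For instance, Agent 1's best reply to B is A, but against A Agent 2 prefers C over B.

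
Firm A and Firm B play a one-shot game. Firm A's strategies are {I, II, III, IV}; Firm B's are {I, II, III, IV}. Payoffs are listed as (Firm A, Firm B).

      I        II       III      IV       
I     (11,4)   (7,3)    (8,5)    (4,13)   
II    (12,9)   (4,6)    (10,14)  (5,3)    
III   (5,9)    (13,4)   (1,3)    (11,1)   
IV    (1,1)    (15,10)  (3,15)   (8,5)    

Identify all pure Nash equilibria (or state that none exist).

(II, III)

Find each player's best response to every opponent strategy; NE are the intersections.
Firm A's best responses — vs I: II (payoff 12); vs II: IV (payoff 15); vs III: II (payoff 10); vs IV: III (payoff 11).
Firm B's best responses — vs I: IV (payoff 13); vs II: III (payoff 14); vs III: I (payoff 9); vs IV: III (payoff 15).
The only mutual best response is (II, III); neither player gains by switching there.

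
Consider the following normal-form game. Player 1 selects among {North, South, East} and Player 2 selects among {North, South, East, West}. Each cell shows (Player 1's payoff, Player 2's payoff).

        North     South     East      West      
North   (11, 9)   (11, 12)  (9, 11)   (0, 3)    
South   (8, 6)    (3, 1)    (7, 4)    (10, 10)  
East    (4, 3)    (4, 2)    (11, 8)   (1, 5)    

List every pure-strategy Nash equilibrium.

(North, South), (South, West), and (East, East)

A profile is a Nash equilibrium when each player is best-responding to the other.
Player 1's best responses — vs North: North (payoff 11); vs South: North (payoff 11); vs East: East (payoff 11); vs West: South (payoff 10).
Player 2's best responses — vs North: South (payoff 12); vs South: West (payoff 10); vs East: East (payoff 8).
Mutual best responses occur at (North, South), (South, West), and (East, East); at each, neither player gains by switching.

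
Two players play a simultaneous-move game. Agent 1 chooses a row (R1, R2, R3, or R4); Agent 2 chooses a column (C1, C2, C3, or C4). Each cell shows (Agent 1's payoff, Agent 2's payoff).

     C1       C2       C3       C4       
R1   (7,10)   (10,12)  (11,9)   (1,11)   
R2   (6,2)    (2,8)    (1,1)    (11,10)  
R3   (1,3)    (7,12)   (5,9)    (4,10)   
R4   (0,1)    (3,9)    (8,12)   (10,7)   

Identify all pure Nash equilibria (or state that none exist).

(R1, C2) and (R2, C4)

Find each player's best response to every opponent strategy; NE are the intersections.
Agent 1's best responses — vs C1: R1 (payoff 7); vs C2: R1 (payoff 10); vs C3: R1 (payoff 11); vs C4: R2 (payoff 11).
Agent 2's best responses — vs R1: C2 (payoff 12); vs R2: C4 (payoff 10); vs R3: C2 (payoff 12); vs R4: C3 (payoff 12).
Mutual best responses occur at (R1, C2) and (R2, C4); at each, neither player gains by switching.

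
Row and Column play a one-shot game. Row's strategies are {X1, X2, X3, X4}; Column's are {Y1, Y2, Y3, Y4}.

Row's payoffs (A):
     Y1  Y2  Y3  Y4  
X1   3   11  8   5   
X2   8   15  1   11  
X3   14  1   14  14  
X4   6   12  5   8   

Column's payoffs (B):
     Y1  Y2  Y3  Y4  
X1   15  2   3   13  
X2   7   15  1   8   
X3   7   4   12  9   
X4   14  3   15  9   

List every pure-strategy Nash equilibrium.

Find each player's best response to every opponent strategy; NE are the intersections.
Row's best responses — vs Y1: X3 (payoff 14); vs Y2: X2 (payoff 15); vs Y3: X3 (payoff 14); vs Y4: X3 (payoff 14).
Column's best responses — vs X1: Y1 (payoff 15); vs X2: Y2 (payoff 15); vs X3: Y3 (payoff 12); vs X4: Y3 (payoff 15).
Mutual best responses occur at (X2, Y2) and (X3, Y3); at each, neither player gains by switching.

(X2, Y2) and (X3, Y3)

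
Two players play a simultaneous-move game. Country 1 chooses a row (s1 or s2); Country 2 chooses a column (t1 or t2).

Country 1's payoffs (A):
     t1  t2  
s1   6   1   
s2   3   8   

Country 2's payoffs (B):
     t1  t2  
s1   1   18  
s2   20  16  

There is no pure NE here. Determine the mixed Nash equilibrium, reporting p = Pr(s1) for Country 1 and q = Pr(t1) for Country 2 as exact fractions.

Each player's mixing probability is pinned down by making the *other* player indifferent.
Country 2 indifferent between t1 and t2: p·1 + (1−p)·20 = p·18 + (1−p)·16 ⟹ 20 + (-19)p = 16 + 2p ⟹ p = 4/21.
Country 1 indifferent between s1 and s2: q·6 + (1−q)·1 = q·3 + (1−q)·8 ⟹ 1 + 5q = 8 + (-5)q ⟹ q = 7/10.

p = 4/21, q = 7/10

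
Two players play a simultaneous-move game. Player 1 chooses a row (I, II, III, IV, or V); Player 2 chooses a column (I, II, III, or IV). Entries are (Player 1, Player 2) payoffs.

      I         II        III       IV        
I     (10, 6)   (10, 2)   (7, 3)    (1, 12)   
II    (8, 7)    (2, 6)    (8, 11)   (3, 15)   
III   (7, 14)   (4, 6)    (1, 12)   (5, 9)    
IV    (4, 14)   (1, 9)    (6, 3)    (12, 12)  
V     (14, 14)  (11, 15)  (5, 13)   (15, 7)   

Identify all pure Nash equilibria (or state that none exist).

Check mutual best responses: a cell is a NE iff neither player can gain by unilaterally deviating.
Player 1's best responses — vs I: V (payoff 14); vs II: V (payoff 11); vs III: II (payoff 8); vs IV: V (payoff 15).
Player 2's best responses — vs I: IV (payoff 12); vs II: IV (payoff 15); vs III: I (payoff 14); vs IV: I (payoff 14); vs V: II (payoff 15).
The only mutual best response is (V, II); neither player gains by switching there.

(V, II)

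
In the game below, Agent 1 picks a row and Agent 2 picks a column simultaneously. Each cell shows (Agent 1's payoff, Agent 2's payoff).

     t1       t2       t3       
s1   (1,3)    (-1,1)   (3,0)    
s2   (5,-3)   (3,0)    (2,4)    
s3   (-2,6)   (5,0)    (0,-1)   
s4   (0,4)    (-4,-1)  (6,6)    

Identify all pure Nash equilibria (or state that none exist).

(s4, t3)

A profile is a Nash equilibrium when each player is best-responding to the other.
Agent 1's best responses — vs t1: s2 (payoff 5); vs t2: s3 (payoff 5); vs t3: s4 (payoff 6).
Agent 2's best responses — vs s1: t1 (payoff 3); vs s2: t3 (payoff 4); vs s3: t1 (payoff 6); vs s4: t3 (payoff 6).
The only mutual best response is (s4, t3); neither player gains by switching there.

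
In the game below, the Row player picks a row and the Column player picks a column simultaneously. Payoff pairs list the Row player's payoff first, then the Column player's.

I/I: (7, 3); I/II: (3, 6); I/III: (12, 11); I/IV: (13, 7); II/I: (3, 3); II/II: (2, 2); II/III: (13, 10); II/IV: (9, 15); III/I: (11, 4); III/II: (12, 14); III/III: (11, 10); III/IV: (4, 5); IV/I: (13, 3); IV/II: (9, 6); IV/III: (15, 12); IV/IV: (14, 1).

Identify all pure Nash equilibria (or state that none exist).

Check mutual best responses: a cell is a NE iff neither player can gain by unilaterally deviating.
The Row player's best responses — vs I: IV (payoff 13); vs II: III (payoff 12); vs III: IV (payoff 15); vs IV: IV (payoff 14).
The Column player's best responses — vs I: III (payoff 11); vs II: IV (payoff 15); vs III: II (payoff 14); vs IV: III (payoff 12).
Mutual best responses occur at (III, II) and (IV, III); at each, neither player gains by switching.

(III, II) and (IV, III)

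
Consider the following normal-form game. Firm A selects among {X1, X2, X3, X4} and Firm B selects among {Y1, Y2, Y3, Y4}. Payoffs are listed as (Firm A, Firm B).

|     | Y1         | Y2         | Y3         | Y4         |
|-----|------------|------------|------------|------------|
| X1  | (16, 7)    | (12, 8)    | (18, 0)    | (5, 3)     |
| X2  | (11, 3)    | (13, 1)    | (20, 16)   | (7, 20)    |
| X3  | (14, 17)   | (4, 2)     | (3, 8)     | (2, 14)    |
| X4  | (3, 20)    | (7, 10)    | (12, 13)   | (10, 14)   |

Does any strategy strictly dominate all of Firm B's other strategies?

Check whether one of Firm B's strategies beats all alternatives regardless of what the opponent does.
Y1 is not dominant: against X1, Y2 gives 8 > 7.
Y2 is not dominant: against X2, Y1 gives 3 > 1.
Y3 is not dominant: against X1, Y1 gives 7 > 0.
Y4 is not dominant: against X1, Y1 gives 7 > 3.
No single strategy is best against every opponent action.

No strictly dominant strategy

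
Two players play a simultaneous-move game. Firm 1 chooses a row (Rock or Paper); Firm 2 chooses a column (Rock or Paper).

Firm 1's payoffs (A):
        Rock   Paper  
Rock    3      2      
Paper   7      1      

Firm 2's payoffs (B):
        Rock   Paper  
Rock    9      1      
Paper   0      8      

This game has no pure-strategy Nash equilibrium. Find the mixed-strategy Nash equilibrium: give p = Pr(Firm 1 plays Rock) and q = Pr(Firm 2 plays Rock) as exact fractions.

Each player's mixing probability is pinned down by making the *other* player indifferent.
Firm 2 indifferent between Rock and Paper: p·9 + (1−p)·0 = p·1 + (1−p)·8 ⟹ 0 + 9p = 8 + (-7)p ⟹ p = 1/2.
Firm 1 indifferent between Rock and Paper: q·3 + (1−q)·2 = q·7 + (1−q)·1 ⟹ 2 + 1q = 1 + 6q ⟹ q = 1/5.

p = 1/2, q = 1/5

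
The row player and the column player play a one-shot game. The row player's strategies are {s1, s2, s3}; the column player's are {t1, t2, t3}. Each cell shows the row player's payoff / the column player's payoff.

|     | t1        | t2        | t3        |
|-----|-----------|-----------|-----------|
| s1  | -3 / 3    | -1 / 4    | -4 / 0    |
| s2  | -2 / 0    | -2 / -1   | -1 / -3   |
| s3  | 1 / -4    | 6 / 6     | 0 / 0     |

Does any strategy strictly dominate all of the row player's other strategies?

s3

Check whether one of the row player's strategies beats all alternatives regardless of what the opponent does.
s3 strictly dominates: vs t1: 1 > each of {-3, -2}; vs t2: 6 > each of {-1, -2}; vs t3: 0 > each of {-4, -1}.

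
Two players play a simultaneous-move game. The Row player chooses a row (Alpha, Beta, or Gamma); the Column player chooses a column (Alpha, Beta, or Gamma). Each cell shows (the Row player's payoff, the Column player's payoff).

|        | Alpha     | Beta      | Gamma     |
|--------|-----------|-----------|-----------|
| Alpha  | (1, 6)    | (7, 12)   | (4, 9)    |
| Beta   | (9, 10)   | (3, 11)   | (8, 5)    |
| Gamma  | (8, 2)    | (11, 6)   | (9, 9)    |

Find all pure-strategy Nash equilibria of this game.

(Gamma, Gamma)

Check mutual best responses: a cell is a NE iff neither player can gain by unilaterally deviating.
The Row player's best responses — vs Alpha: Beta (payoff 9); vs Beta: Gamma (payoff 11); vs Gamma: Gamma (payoff 9).
The Column player's best responses — vs Alpha: Beta (payoff 12); vs Beta: Beta (payoff 11); vs Gamma: Gamma (payoff 9).
The only mutual best response is (Gamma, Gamma); neither player gains by switching there.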